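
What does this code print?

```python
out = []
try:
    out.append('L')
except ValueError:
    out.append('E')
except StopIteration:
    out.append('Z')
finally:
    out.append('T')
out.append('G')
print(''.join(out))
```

Execution trace: 'L' (try body, no exception) → 'T' (finally) → 'G' (after the try/except). Output: LTG

Answer: LTG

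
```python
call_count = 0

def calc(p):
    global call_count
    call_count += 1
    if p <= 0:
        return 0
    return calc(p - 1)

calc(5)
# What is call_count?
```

Linear recursion stepping by 1: 6 calls from p=5 down to ≤0.

Answer: 6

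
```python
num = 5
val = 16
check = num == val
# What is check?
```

Trace:
`num = 5` → num = 5
`val = 16` → val = 16
`check = num == val` → check = False
So check = False

Answer: False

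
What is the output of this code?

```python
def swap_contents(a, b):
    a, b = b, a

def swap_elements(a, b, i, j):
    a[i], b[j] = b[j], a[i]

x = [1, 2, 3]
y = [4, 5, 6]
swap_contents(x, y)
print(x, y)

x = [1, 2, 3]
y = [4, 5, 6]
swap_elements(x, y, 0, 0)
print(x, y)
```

Key concept: parameter rebinding vs mutation.
Step by step:
`x = [1, 2, 3]` → x = [1, 2, 3]
`y = [4, 5, 6]` → y = [4, 5, 6]
`swap_contents(x, y)` → no visible change to tracked variables
`print(x, y)` → prints [1, 2, 3] [4, 5, 6]
`x = [1, 2, 3]` → x = [1, 2, 3]
`y = [4, 5, 6]` → y = [4, 5, 6]
`swap_elements(x, y, 0, 0)` → x = [4, 2, 3]; y = [1, 5, 6]
`print(x, y)` → prints [4, 2, 3] [1, 5, 6]

Answer:
[1, 2, 3] [4, 5, 6]
[4, 2, 3] [1, 5, 6]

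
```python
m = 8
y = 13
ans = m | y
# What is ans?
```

Trace:
`m = 8` → m = 8
`y = 13` → y = 13
`ans = m | y` → ans = 13
So ans = 13

Answer: 13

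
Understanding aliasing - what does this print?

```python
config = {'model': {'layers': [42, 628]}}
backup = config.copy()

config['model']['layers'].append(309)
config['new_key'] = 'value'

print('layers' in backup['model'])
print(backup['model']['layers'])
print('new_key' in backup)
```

Key concept: shallow copy gotcha with nested dict.
Step by step:
`config = {'model': {'layers': [42, 628]}}` → config = {'model': {'layers': [42, 628]}}
`backup = config.copy()` → backup = {'model': {'layers': [42, 628]}}
`config['model']['layers'].append(309)` → config = {'model': {'layers': [42, 628, 309]}}; backup = {'model': {'layers': [42, 628, 309]}}
`config['new_key'] = 'value'` → config = {'model': {'layers': [42, 628, 309]}, 'new_key': 'value'}
`print('layers' in backup['model'])` → prints True
`print(backup['model']['layers'])` → prints [42, 628, 309]
`print('new_key' in backup)` → prints False

Answer:
True
[42, 628, 309]
False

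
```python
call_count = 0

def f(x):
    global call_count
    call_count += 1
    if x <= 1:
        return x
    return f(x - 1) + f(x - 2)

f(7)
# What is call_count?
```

Calls(x) = 1 + Calls(x-1) + Calls(x-2); Calls(0)=Calls(1)=1. For x=7 this gives 41.

Answer: 41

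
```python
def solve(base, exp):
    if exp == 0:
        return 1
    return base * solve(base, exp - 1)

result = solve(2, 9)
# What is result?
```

solve(2, 9) = 2 * 2 * 2 * 2 * 2 * 2 * 2 * 2 * 2 = 512

Answer: 512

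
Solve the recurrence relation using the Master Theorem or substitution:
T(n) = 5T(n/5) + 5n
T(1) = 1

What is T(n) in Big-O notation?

By Master Theorem: a=5, b=5, f(n)=5n. Since log_5(5) = 1 and f(n) = Θ(n^1), Case 2 applies. T(n) = O(n log n).

Answer: O(n log n)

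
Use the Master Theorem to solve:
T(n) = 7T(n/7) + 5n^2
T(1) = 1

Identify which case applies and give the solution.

a=7, b=7, f(n)=5n^2. log_7(7) = 1. Since c=2 > 1 and the regularity condition holds (7(n/7)^2 = (7/7^2)n^2 with 7/7^2 < 1), Case 3 applies: T(n) = Θ(f(n)) = O(n^2).

Answer: O(n^2) - Case 3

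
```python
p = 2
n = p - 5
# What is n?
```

Trace:
`p = 2` → p = 2
`n = p - 5` → n = -3
So n = -3

Answer: -3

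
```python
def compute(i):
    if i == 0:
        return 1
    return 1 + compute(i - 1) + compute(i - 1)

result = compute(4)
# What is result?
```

compute(i) = 1 + 2·compute(i-1), compute(0)=1. Closed form: (1+1)·2^4 - 1 = 31.

Answer: 31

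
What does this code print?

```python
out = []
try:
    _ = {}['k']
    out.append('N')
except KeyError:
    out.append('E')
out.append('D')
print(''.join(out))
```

Execution trace: 'E' (except KeyError) → 'D' (after the try/except). Output: ED

Answer: ED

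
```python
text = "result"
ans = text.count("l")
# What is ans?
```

Trace:
`text = "result"` → text = 'result'
`ans = text.count("l")` → ans = 1
So ans = 1

Answer: 1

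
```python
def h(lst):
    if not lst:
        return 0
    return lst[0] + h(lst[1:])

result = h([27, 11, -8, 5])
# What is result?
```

27 + 11 + (-8) + 5 + 0 = 35

Answer: 35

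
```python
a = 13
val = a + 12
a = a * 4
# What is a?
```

Trace:
`a = 13` → a = 13
`val = a + 12` → val = 25
`a = a * 4` → a = 52
So a = 52

Answer: 52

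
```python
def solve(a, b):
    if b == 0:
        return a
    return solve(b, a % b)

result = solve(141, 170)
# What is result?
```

solve(141, 170) -> solve(170, 141) -> solve(141, 29) -> solve(29, 25) -> solve(25, 4) -> solve(4, 1) -> solve(1, 0) -> 1

Answer: 1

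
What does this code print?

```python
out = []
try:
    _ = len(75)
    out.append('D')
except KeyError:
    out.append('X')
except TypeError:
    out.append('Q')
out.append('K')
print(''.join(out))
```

Execution trace: 'Q' (except TypeError) → 'K' (after the try/except). Output: QK

Answer: QK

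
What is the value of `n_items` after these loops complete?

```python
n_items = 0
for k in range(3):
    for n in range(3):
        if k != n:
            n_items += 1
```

3² - 3 (exclude diagonal)
`n_items` takes the values: 0 → 1 → 2 → 3 → 4 → 5 → 6

Answer: 6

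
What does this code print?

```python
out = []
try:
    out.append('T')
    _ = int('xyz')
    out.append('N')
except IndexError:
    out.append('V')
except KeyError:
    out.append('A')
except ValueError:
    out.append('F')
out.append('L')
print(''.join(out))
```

Execution trace: 'T' (try body) → 'F' (except ValueError) → 'L' (after the try/except). Output: TFL

Answer: TFL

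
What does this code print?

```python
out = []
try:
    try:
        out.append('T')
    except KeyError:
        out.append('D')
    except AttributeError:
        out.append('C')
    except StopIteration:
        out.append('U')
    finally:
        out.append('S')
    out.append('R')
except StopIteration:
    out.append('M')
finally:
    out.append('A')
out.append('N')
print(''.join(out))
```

Execution trace: 'T' (inner try body, no exception) → 'S' (inner finally) → 'R' (try body, no exception) → 'A' (finally) → 'N' (after the try/except). Output: TSRAN

Answer: TSRAN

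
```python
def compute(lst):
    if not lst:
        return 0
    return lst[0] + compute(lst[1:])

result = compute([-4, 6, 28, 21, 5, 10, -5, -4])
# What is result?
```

(-4) + 6 + 28 + 21 + 5 + 10 + (-5) + (-4) + 0 = 57

Answer: 57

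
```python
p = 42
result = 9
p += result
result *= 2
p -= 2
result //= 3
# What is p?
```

Trace:
`p = 42` → p = 42
`result = 9` → result = 9
`p += result` → p = 51
`result *= 2` → result = 18
`p -= 2` → p = 49
`result //= 3` → result = 6
So p = 49

Answer: 49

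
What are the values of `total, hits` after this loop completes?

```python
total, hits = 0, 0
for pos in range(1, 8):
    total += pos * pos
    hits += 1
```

Sum of squares and count
`total, hits` takes the values: (0, 0) → (1, 0) → (1, 1) → (5, 1) → (5, 2) → (14, 2) → (14, 3) → (30, 3) → (30, 4) → (55, 4) → (55, 5) → (91, 5) → (91, 6) → (140, 6) → (140, 7)

Answer: 140, 7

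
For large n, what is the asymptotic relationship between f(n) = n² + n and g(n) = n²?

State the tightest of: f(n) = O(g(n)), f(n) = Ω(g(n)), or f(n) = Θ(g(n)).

n² + n vs n²: f(n) = Θ(g(n)) — they are asymptotically equivalent (lower-order n term is dominated).

Answer: f(n) = Θ(g(n)) — they are asymptotically equivalent (lower-order n term is dominated).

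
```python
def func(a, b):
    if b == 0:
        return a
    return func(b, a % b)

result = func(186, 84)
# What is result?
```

func(186, 84) -> func(84, 18) -> func(18, 12) -> func(12, 6) -> func(6, 0) -> 6

Answer: 6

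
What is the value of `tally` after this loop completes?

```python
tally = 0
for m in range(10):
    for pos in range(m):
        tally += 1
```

Triangle number: 0+1+2+...+9
`tally` takes the values: 0 → 1 → 2 → 3 → 4 → 5 → 6 → 7 → 8 → 9 → 10 → 11 → 12 → 13 → 14 → 15 → 16 → 17 → 18 → 19 → 20 → 21 → 22 → 23 → 24 → 25 → 26 → 27 → 28 → 29 → … → 41 → 42 → 43 → 44 → 45

Answer: 45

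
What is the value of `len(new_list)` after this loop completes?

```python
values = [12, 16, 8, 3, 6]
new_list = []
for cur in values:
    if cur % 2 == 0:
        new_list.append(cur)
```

Count even numbers in [12, 16, 8, 3, 6]
`new_list` takes the values: [] → [12] → [12, 16] → [12, 16, 8] → [12, 16, 8, 6]
So `len(new_list)` = 4

Answer: 4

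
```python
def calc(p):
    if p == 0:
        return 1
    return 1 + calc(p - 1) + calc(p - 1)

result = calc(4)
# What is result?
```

calc(p) = 1 + 2·calc(p-1), calc(0)=1. Closed form: (1+1)·2^4 - 1 = 31.

Answer: 31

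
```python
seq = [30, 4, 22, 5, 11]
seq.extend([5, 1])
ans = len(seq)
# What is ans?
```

Trace:
`seq = [30, 4, 22, 5, 11]` → seq = [30, 4, 22, 5, 11]
`seq.extend([5, 1])` → seq = [30, 4, 22, 5, 11, 5, 1]
`ans = len(seq)` → ans = 7
So ans = 7

Answer: 7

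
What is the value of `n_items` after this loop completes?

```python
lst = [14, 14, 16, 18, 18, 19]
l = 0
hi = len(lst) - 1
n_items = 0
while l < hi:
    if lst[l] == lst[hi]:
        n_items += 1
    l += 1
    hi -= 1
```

Count matching pairs from ends
`n_items` takes the values: 0

Answer: 0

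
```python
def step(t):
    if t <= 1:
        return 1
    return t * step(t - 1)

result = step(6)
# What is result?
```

step(6) = 6 * 5 * 4 * 3 * 2 * 1 = 720

Answer: 720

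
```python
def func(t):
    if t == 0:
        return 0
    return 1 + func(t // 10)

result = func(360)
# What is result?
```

Count of digits of 360: 3

Answer: 3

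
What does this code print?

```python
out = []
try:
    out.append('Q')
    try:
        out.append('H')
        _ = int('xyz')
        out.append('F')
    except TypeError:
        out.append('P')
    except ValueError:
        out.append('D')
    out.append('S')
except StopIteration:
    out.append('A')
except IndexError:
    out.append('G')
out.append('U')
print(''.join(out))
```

Execution trace: 'Q' (try body) → 'H' (inner try body) → 'D' (inner except ValueError) → 'S' (try body, no exception) → 'U' (after the try/except). Output: QHDSU

Answer: QHDSU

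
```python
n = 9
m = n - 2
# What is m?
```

Trace:
`n = 9` → n = 9
`m = n - 2` → m = 7
So m = 7

Answer: 7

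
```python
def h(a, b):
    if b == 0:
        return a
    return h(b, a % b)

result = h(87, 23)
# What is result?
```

h(87, 23) -> h(23, 18) -> h(18, 5) -> h(5, 3) -> h(3, 2) -> h(2, 1) -> h(1, 0) -> 1

Answer: 1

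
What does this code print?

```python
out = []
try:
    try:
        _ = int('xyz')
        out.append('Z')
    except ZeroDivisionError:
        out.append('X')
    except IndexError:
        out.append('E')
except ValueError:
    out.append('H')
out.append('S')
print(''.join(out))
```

Execution trace: 'H' (outer except ValueError) → 'S' (after the try/except). Output: HS

Answer: HS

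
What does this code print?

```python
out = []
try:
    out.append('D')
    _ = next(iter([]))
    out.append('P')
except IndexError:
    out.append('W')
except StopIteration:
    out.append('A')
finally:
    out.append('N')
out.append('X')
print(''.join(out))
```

Execution trace: 'D' (try body) → 'A' (except StopIteration) → 'N' (finally) → 'X' (after the try/except). Output: DANX

Answer: DANX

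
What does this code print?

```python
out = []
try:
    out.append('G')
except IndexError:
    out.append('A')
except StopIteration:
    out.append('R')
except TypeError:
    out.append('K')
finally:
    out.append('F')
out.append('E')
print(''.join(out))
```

Execution trace: 'G' (try body, no exception) → 'F' (finally) → 'E' (after the try/except). Output: GFE

Answer: GFE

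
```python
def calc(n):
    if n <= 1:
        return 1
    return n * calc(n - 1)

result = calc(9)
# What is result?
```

calc(9) = 9 * 8 * 7 * 6 * 5 * 4 * 3 * 2 * 1 = 362880

Answer: 362880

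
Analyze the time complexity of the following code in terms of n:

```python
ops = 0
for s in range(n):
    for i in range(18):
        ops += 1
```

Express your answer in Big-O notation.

Each loop level contributes: n × 1. Multiplying the contributions gives O(n).

Answer: O(n)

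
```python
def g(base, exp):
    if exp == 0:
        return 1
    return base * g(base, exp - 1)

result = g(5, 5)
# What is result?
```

g(5, 5) = 5 * 5 * 5 * 5 * 5 = 3125

Answer: 3125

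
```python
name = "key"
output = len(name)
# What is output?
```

Trace:
`name = "key"` → name = 'key'
`output = len(name)` → output = 3
So output = 3

Answer: 3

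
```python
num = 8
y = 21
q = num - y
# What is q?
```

Trace:
`num = 8` → num = 8
`y = 21` → y = 21
`q = num - y` → q = -13
So q = -13

Answer: -13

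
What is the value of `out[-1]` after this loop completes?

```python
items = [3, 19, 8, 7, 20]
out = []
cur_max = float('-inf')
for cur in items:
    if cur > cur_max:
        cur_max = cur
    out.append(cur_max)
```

Running max ends at 20
`out` takes the values: [] → [3] → [3, 19] → [3, 19, 19] → [3, 19, 19, 19] → [3, 19, 19, 19, 20]
So `out[-1]` = 20

Answer: 20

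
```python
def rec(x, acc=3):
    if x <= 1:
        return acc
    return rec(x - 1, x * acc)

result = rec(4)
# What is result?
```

Accumulator trace (n, acc): (4, 3) -> (3, 12) -> (2, 36) -> (1, 72) -> return 72

Answer: 72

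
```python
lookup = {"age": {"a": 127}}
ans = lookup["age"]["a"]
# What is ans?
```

Trace:
`lookup = {"age": {"a": 127}}` → lookup = {'age': {'a': 127}}
`ans = lookup["age"]["a"]` → ans = 127
So ans = 127

Answer: 127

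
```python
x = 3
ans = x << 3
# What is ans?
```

Trace:
`x = 3` → x = 3
`ans = x << 3` → ans = 24
So ans = 24

Answer: 24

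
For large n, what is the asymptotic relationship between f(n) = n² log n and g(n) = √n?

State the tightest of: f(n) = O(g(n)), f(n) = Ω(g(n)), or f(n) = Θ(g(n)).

n² log n vs √n: f(n) = Ω(g(n)) but not O(g(n)) — n² log n grows strictly faster than √n.

Answer: f(n) = Ω(g(n)) but not O(g(n)) — n² log n grows strictly faster than √n.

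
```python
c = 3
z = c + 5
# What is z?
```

Trace:
`c = 3` → c = 3
`z = c + 5` → z = 8
So z = 8

Answer: 8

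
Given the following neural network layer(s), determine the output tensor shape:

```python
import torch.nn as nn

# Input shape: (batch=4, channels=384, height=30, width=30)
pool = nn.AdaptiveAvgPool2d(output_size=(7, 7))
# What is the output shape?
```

Input: (4, 384, 30, 30) -> Output: (4, 384, 7, 7)

Answer: (4, 384, 7, 7)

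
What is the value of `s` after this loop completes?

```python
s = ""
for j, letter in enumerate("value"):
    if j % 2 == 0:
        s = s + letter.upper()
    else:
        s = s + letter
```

Uppercase even positions in 'value'
`s` takes the values: "" → "V" → "Va" → "VaL" → "VaLu" → "VaLuE"

Answer: "VaLuE"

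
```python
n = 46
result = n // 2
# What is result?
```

Trace:
`n = 46` → n = 46
`result = n // 2` → result = 23
So result = 23

Answer: 23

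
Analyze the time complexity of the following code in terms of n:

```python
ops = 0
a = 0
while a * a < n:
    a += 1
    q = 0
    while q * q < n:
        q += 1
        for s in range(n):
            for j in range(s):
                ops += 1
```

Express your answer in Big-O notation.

Each loop level contributes: √n × √n × n × n. Multiplying the contributions gives O(n^3).

Answer: O(n^3)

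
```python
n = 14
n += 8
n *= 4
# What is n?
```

Trace:
`n = 14` → n = 14
`n += 8` → n = 22
`n *= 4` → n = 88
So n = 88

Answer: 88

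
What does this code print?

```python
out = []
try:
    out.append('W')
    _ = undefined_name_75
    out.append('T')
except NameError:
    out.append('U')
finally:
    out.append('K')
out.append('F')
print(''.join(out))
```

Execution trace: 'W' (try body) → 'U' (except NameError) → 'K' (finally) → 'F' (after the try/except). Output: WUKF

Answer: WUKF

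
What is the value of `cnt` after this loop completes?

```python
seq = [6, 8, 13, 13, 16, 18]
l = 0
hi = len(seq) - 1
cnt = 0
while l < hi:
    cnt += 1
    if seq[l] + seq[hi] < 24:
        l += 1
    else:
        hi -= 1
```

Steps to find pair summing to 24
`cnt` takes the values: 0 → 1 → 2 → 3 → 4 → 5

Answer: 5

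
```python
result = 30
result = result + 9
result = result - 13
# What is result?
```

Trace:
`result = 30` → result = 30
`result = result + 9` → result = 39
`result = result - 13` → result = 26
So result = 26

Answer: 26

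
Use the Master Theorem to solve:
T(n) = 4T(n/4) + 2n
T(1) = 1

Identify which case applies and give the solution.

a=4, b=4, f(n)=2n. log_4(4) = 1. Since c=1 = 1, Case 2 applies: T(n) = Θ(n^log_b(a) · log n) = O(n log n).

Answer: O(n log n) - Case 2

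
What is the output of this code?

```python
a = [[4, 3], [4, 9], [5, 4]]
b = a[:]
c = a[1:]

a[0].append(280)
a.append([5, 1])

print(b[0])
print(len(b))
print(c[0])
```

Key concept: slice with nested mutation.
Step by step:
`a = [[4, 3], [4, 9], [5, 4]]` → a = [[4, 3], [4, 9], [5, 4]]
`b = a[:]` → b = [[4, 3], [4, 9], [5, 4]]
`c = a[1:]` → c = [[4, 9], [5, 4]]
`a[0].append(280)` → a = [[4, 3, 280], [4, 9], [5, 4]]; b = [[4, 3, 280], [4, 9], [5, 4]]
`a.append([5, 1])` → a = [[4, 3, 280], [4, 9], [5, 4], [5, 1]]
`print(b[0])` → prints [4, 3, 280]
`print(len(b))` → prints 3
`print(c[0])` → prints [4, 9]

Answer:
[4, 3, 280]
3
[4, 9]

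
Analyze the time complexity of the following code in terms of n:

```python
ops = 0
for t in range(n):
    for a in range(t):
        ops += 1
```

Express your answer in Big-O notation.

Each loop level contributes: n × n. Multiplying the contributions gives O(n^2).

Answer: O(n^2)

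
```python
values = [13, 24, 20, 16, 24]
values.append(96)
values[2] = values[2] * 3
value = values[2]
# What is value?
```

Trace:
`values = [13, 24, 20, 16, 24]` → values = [13, 24, 20, 16, 24]
`values.append(96)` → values = [13, 24, 20, 16, 24, 96]
`values[2] = values[2] * 3` → values = [13, 24, 60, 16, 24, 96]
`value = values[2]` → value = 60
So value = 60

Answer: 60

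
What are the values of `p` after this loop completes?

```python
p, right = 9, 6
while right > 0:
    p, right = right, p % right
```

GCD of 9 and 6
`p` takes the values: 9 → 6 → 3

Answer: 3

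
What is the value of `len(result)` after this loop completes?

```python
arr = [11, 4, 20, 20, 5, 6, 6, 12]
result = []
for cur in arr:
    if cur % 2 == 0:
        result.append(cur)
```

Count even numbers in [11, 4, 20, 20, 5, 6, 6, 12]
`result` takes the values: [] → [4] → [4, 20] → [4, 20, 20] → [4, 20, 20, 6] → [4, 20, 20, 6, 6] → [4, 20, 20, 6, 6, 12]
So `len(result)` = 6

Answer: 6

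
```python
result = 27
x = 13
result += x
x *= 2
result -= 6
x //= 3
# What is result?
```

Trace:
`result = 27` → result = 27
`x = 13` → x = 13
`result += x` → result = 40
`x *= 2` → x = 26
`result -= 6` → result = 34
`x //= 3` → x = 8
So result = 34

Answer: 34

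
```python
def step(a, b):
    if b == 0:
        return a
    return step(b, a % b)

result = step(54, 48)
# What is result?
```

step(54, 48) -> step(48, 6) -> step(6, 0) -> 6

Answer: 6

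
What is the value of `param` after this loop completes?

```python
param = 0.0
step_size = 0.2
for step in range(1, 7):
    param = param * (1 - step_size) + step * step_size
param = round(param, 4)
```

Moving average with lr=0.2
`param` takes the values: 0.0 → 0.2 → 0.56 → 1.048 → 1.6384 → 2.31072 → 3.048576 → 3.0486

Answer: 3.0486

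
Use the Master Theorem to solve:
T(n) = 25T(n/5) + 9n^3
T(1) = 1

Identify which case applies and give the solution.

a=25, b=5, f(n)=9n^3. log_5(25) = 2. Since c=3 > 2 and the regularity condition holds (25(n/5)^3 = (25/5^3)n^3 with 25/5^3 < 1), Case 3 applies: T(n) = Θ(f(n)) = O(n^3).

Answer: O(n^3) - Case 3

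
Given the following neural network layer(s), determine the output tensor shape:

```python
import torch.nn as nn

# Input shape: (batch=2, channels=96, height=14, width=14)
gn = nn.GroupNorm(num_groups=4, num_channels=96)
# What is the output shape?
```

Input: (2, 96, 14, 14) -> Output: (2, 96, 14, 14)

Answer: (2, 96, 14, 14)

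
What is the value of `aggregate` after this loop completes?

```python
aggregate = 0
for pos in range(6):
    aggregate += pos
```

Sum of 0 to 5 = 15
`aggregate` takes the values: 0 → 1 → 3 → 6 → 10 → 15

Answer: 15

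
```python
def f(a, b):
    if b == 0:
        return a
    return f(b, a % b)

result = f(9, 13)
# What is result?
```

f(9, 13) -> f(13, 9) -> f(9, 4) -> f(4, 1) -> f(1, 0) -> 1

Answer: 1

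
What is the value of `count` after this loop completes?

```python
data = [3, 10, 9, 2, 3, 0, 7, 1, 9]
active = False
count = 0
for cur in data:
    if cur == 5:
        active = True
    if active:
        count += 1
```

Count elements after first 5 in [3, 10, 9, 2, 3, 0, 7, 1, 9]
`count` takes the values: 0

Answer: 0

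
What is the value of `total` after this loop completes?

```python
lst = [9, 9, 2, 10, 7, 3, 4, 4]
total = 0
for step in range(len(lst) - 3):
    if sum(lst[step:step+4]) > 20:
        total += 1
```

Count windows with sum > 20
`total` takes the values: 0 → 1 → 2 → 3 → 4

Answer: 4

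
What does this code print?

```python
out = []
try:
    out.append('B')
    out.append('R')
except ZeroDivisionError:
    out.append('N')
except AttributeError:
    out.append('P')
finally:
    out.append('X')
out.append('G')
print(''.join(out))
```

Execution trace: 'B' (try body) → 'R' (try body, no exception) → 'X' (finally) → 'G' (after the try/except). Output: BRXG

Answer: BRXG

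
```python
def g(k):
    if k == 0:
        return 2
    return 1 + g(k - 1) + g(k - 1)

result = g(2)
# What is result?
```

g(k) = 1 + 2·g(k-1), g(0)=2. Closed form: (2+1)·2^2 - 1 = 11.

Answer: 11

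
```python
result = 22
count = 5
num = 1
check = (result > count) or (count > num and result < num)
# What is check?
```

Trace:
`result = 22` → result = 22
`count = 5` → count = 5
`num = 1` → num = 1
`check = (result > count) or (count > num and result < num)` → check = True
So check = True

Answer: True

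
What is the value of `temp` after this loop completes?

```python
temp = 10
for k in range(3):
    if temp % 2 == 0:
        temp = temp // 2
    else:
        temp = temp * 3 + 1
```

Collatz-style transformation from 10
`temp` takes the values: 10 → 5 → 16 → 8

Answer: 8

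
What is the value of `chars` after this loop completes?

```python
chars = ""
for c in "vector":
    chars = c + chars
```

Reverse 'vector'
`chars` takes the values: "" → "v" → "ev" → "cev" → "tcev" → "otcev" → "rotcev"

Answer: "rotcev"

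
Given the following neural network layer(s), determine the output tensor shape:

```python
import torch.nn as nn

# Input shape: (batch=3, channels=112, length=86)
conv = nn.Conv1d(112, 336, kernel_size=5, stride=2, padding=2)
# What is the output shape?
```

Input: (3, 112, 86) -> Output: (3, 336, 43)

Answer: (3, 336, 43)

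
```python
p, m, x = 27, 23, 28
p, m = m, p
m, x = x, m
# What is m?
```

Trace:
`p, m, x = 27, 23, 28` → p = 27; m = 23; x = 28
`p, m = m, p` → p = 23; m = 27
`m, x = x, m` → m = 28; x = 27
So m = 28

Answer: 28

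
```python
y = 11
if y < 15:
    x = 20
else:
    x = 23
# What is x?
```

Trace:
`y = 11` → y = 11
`if y < 15: ...` → y < 15 is True → x = 20
So x = 20

Answer: 20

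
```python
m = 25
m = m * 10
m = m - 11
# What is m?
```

Trace:
`m = 25` → m = 25
`m = m * 10` → m = 250
`m = m - 11` → m = 239
So m = 239

Answer: 239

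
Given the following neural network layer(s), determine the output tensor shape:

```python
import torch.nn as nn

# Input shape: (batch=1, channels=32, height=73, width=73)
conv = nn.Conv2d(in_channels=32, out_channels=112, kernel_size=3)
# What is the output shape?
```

Input: (1, 32, 73, 73) -> Output: (1, 112, 71, 71)

Answer: (1, 112, 71, 71)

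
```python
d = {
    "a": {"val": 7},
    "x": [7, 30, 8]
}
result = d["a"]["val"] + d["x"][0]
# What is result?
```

Trace:
`d = { ...` → d = {'a': {'val': 7}, 'x': [7, 30, 8]}
`result = d["a"]["val"] + d["x"][0]` → result = 14
So result = 14

Answer: 14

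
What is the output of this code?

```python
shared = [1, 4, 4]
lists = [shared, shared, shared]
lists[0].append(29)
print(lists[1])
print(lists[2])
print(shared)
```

Key concept: list of same reference.
Step by step:
`shared = [1, 4, 4]` → shared = [1, 4, 4]
`lists = [shared, shared, shared]` → lists = [[1, 4, 4], [1, 4, 4], [1, 4, 4]]
`lists[0].append(29)` → shared = [1, 4, 4, 29]; lists = [[1, 4, 4, 29], [1, 4, 4, 29], [1, 4, 4, 29]]
`print(lists[1])` → prints [1, 4, 4, 29]
`print(lists[2])` → prints [1, 4, 4, 29]
`print(shared)` → prints [1, 4, 4, 29]

Answer:
[1, 4, 4, 29]
[1, 4, 4, 29]
[1, 4, 4, 29]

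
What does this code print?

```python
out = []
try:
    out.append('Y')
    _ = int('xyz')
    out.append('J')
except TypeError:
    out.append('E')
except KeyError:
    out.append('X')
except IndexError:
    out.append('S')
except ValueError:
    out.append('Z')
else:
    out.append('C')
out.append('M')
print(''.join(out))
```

Execution trace: 'Y' (try body) → 'Z' (except ValueError) → 'M' (after the try/except). Output: YZM

Answer: YZM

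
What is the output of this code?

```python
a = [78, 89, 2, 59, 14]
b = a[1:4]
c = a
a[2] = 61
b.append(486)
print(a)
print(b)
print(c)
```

Key concept: slice vs alias.
Step by step:
`a = [78, 89, 2, 59, 14]` → a = [78, 89, 2, 59, 14]
`b = a[1:4]` → b = [89, 2, 59]
`c = a` → c = [78, 89, 2, 59, 14] (same object as a)
`a[2] = 61` → a = [78, 89, 61, 59, 14] (same object as c); c = [78, 89, 61, 59, 14] (same object as a)
`b.append(486)` → b = [89, 2, 59, 486]
`print(a)` → prints [78, 89, 61, 59, 14]
`print(b)` → prints [89, 2, 59, 486]
`print(c)` → prints [78, 89, 61, 59, 14]

Answer:
[78, 89, 61, 59, 14]
[89, 2, 59, 486]
[78, 89, 61, 59, 14]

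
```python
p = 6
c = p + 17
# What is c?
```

Trace:
`p = 6` → p = 6
`c = p + 17` → c = 23
So c = 23

Answer: 23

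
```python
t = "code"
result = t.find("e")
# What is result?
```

Trace:
`t = "code"` → t = 'code'
`result = t.find("e")` → result = 3
So result = 3

Answer: 3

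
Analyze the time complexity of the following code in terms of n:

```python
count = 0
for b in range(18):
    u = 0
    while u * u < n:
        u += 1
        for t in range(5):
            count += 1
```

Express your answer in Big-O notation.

Each loop level contributes: 1 × √n × 1. Multiplying the contributions gives O(√n).

Answer: O(√n)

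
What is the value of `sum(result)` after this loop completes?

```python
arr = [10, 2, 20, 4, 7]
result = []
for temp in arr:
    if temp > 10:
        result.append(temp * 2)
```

Sum of doubled values > 10
`result` takes the values: [] → [40]
So `sum(result)` = 40

Answer: 40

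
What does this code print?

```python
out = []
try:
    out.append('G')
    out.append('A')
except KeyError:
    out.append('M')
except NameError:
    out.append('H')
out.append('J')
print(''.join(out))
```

Execution trace: 'G' (try body) → 'A' (try body, no exception) → 'J' (after the try/except). Output: GAJ

Answer: GAJ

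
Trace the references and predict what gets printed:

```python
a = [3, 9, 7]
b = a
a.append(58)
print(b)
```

Key concept: basic list aliasing.
Step by step:
`a = [3, 9, 7]` → a = [3, 9, 7]
`b = a` → b = [3, 9, 7] (same object as a)
`a.append(58)` → a = [3, 9, 7, 58] (same object as b); b = [3, 9, 7, 58] (same object as a)
`print(b)` → prints [3, 9, 7, 58]

Answer: [3, 9, 7, 58]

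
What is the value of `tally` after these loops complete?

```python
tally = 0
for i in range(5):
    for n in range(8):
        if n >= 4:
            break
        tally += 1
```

Inner breaks at 4, outer runs 5 times
`tally` takes the values: 0 → 1 → 2 → 3 → 4 → 5 → 6 → 7 → 8 → 9 → 10 → 11 → 12 → 13 → 14 → 15 → 16 → 17 → 18 → 19 → 20

Answer: 20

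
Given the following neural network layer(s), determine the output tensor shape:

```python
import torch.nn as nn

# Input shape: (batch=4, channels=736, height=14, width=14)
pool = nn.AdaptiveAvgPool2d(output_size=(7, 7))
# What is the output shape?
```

Input: (4, 736, 14, 14) -> Output: (4, 736, 7, 7)

Answer: (4, 736, 7, 7)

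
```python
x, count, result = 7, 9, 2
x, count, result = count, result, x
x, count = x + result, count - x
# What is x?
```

Trace:
`x, count, result = 7, 9, 2` → x = 7; count = 9; result = 2
`x, count, result = count, result, x` → x = 9; count = 2; result = 7
`x, count = x + result, count - x` → x = 16; count = -7
So x = 16

Answer: 16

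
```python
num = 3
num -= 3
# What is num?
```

Trace:
`num = 3` → num = 3
`num -= 3` → num = 0
So num = 0

Answer: 0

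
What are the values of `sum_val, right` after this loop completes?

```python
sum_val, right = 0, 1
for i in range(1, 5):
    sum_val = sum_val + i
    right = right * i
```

Sum and factorial of 1 to 4
`sum_val, right` takes the values: (0, 1) → (1, 1) → (3, 1) → (3, 2) → (6, 2) → (6, 6) → (10, 6) → (10, 24)

Answer: 10, 24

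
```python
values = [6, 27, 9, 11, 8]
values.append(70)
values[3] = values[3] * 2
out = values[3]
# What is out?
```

Trace:
`values = [6, 27, 9, 11, 8]` → values = [6, 27, 9, 11, 8]
`values.append(70)` → values = [6, 27, 9, 11, 8, 70]
`values[3] = values[3] * 2` → values = [6, 27, 9, 22, 8, 70]
`out = values[3]` → out = 22
So out = 22

Answer: 22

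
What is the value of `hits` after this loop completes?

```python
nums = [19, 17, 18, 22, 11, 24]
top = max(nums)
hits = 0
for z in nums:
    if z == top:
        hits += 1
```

Count of max value 24 in [19, 17, 18, 22, 11, 24]
`hits` takes the values: 0 → 1

Answer: 1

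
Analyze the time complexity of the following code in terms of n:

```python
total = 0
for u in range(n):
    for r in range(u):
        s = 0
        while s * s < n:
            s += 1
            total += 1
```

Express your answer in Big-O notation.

Each loop level contributes: n × n × √n. Multiplying the contributions gives O(n^2√n).

Answer: O(n^2√n)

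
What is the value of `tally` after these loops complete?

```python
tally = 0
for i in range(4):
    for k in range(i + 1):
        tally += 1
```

Triangle: 1 + 2 + ... + 4
`tally` takes the values: 0 → 1 → 2 → 3 → 4 → 5 → 6 → 7 → 8 → 9 → 10

Answer: 10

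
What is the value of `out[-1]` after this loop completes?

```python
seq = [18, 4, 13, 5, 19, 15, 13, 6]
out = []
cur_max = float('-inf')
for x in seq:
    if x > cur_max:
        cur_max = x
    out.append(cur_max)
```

Running max ends at 19
`out` takes the values: [] → [18] → [18, 18] → [18, 18, 18] → [18, 18, 18, 18] → [18, 18, 18, 18, 19] → [18, 18, 18, 18, 19, 19] → [18, 18, 18, 18, 19, 19, 19] → [18, 18, 18, 18, 19, 19, 19, 19]
So `out[-1]` = 19

Answer: 19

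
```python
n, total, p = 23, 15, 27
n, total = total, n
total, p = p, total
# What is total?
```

Trace:
`n, total, p = 23, 15, 27` → n = 23; total = 15; p = 27
`n, total = total, n` → n = 15; total = 23
`total, p = p, total` → total = 27; p = 23
So total = 27

Answer: 27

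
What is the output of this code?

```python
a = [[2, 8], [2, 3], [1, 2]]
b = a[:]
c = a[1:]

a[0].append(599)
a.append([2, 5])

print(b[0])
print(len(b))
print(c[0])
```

Key concept: slice with nested mutation.
Step by step:
`a = [[2, 8], [2, 3], [1, 2]]` → a = [[2, 8], [2, 3], [1, 2]]
`b = a[:]` → b = [[2, 8], [2, 3], [1, 2]]
`c = a[1:]` → c = [[2, 3], [1, 2]]
`a[0].append(599)` → a = [[2, 8, 599], [2, 3], [1, 2]]; b = [[2, 8, 599], [2, 3], [1, 2]]
`a.append([2, 5])` → a = [[2, 8, 599], [2, 3], [1, 2], [2, 5]]
`print(b[0])` → prints [2, 8, 599]
`print(len(b))` → prints 3
`print(c[0])` → prints [2, 3]

Answer:
[2, 8, 599]
3
[2, 3]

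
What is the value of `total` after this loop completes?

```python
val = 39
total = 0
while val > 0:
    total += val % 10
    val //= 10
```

Sum digits of 39
`total` takes the values: 0 → 9 → 12

Answer: 12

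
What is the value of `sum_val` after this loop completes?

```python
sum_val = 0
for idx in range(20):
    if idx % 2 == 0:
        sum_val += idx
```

Sum of even numbers 0 to 19
`sum_val` takes the values: 0 → 2 → 6 → 12 → 20 → 30 → 42 → 56 → 72 → 90

Answer: 90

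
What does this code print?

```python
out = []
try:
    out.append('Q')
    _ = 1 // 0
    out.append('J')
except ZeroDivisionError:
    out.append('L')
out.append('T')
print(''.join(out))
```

Execution trace: 'Q' (try body) → 'L' (except ZeroDivisionError) → 'T' (after the try/except). Output: QLT

Answer: QLT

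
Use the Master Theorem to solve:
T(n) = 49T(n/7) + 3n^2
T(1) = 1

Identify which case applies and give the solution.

a=49, b=7, f(n)=3n^2. log_7(49) = 2. Since c=2 = 2, Case 2 applies: T(n) = Θ(n^log_b(a) · log n) = O(n^2 log n).

Answer: O(n^2 log n) - Case 2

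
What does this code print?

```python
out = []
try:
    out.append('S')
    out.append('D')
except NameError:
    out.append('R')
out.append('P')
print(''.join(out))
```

Execution trace: 'S' (try body) → 'D' (try body, no exception) → 'P' (after the try/except). Output: SDP

Answer: SDP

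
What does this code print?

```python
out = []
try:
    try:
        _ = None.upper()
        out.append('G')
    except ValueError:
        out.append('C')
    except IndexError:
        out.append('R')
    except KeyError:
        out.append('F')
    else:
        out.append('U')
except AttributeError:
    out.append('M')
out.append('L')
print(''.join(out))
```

Execution trace: 'M' (outer except AttributeError) → 'L' (after the try/except). Output: ML

Answer: ML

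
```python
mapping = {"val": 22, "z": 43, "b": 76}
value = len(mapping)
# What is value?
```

Trace:
`mapping = {"val": 22, "z": 43, "b": 76}` → mapping = {'val': 22, 'z': 43, 'b': 76}
`value = len(mapping)` → value = 3
So value = 3

Answer: 3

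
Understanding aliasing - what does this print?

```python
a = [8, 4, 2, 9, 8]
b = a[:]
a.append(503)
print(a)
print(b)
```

Key concept: slice [:] creates copy.
Step by step:
`a = [8, 4, 2, 9, 8]` → a = [8, 4, 2, 9, 8]
`b = a[:]` → b = [8, 4, 2, 9, 8]
`a.append(503)` → a = [8, 4, 2, 9, 8, 503]
`print(a)` → prints [8, 4, 2, 9, 8, 503]
`print(b)` → prints [8, 4, 2, 9, 8]

Answer:
[8, 4, 2, 9, 8, 503]
[8, 4, 2, 9, 8]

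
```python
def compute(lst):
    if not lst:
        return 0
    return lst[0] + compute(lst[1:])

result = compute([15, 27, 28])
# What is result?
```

15 + 27 + 28 + 0 = 70

Answer: 70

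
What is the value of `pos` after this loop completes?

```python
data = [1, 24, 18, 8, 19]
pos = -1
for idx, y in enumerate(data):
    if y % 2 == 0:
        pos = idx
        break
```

First even number index in [1, 24, 18, 8, 19]
`pos` takes the values: -1 → 1

Answer: 1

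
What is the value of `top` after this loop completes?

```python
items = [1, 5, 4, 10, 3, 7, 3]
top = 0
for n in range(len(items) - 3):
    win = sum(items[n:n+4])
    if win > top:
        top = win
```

Max sum of 4-element window in [1, 5, 4, 10, 3, 7, 3]
`top` takes the values: 0 → 20 → 22 → 24

Answer: 24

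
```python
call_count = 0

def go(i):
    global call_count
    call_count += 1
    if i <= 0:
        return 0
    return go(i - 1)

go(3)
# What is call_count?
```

Linear recursion stepping by 1: 4 calls from i=3 down to ≤0.

Answer: 4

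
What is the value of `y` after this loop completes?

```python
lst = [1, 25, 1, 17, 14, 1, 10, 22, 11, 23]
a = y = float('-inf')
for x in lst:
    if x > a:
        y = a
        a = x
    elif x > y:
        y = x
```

Second largest (with repeats) in [1, 25, 1, 17, 14, 1, 10, 22, 11, 23]
`y` takes the values: -inf → 1 → 17 → 22 → 23

Answer: 23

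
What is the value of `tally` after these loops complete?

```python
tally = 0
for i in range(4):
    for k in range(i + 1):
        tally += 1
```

Triangle: 1 + 2 + ... + 4
`tally` takes the values: 0 → 1 → 2 → 3 → 4 → 5 → 6 → 7 → 8 → 9 → 10

Answer: 10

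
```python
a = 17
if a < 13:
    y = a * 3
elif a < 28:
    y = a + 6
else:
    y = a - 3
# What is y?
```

Trace:
`a = 17` → a = 17
`if a < 13: ...` → a < 13 is False, a < 28 is True → y = 23
So y = 23

Answer: 23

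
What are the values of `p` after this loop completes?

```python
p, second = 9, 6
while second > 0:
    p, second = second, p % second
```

GCD of 9 and 6
`p` takes the values: 9 → 6 → 3

Answer: 3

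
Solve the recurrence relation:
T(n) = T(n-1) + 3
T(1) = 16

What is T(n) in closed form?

Unrolling: T(n) = T(1) + 3·(n-1) = 16 + 3(n-1) = 3n + 13.

Answer: T(n) = 3n + 13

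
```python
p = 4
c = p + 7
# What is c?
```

Trace:
`p = 4` → p = 4
`c = p + 7` → c = 11
So c = 11

Answer: 11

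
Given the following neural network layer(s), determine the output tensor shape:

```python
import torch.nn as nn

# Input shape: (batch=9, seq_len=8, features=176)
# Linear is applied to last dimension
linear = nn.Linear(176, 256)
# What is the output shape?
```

Input: (9, 8, 176) -> Output: (9, 8, 256)

Answer: (9, 8, 256)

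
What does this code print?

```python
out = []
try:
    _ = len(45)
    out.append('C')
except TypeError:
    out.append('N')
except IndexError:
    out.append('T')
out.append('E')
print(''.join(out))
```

Execution trace: 'N' (except TypeError) → 'E' (after the try/except). Output: NE

Answer: NE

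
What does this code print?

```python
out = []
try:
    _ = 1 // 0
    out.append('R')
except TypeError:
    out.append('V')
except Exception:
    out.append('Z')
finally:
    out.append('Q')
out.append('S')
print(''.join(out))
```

Execution trace: 'Z' (except Exception) → 'Q' (finally) → 'S' (after the try/except). Output: ZQS

Answer: ZQS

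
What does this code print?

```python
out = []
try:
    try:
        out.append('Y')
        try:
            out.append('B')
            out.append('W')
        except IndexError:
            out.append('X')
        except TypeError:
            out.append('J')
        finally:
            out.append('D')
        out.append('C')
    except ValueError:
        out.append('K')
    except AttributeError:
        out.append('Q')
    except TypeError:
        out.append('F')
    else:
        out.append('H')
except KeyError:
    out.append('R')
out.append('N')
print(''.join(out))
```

Execution trace: 'Y' (try body) → 'B' (inner try body) → 'W' (inner try body, no exception) → 'D' (inner finally) → 'C' (try body, no exception) → 'H' (else) → 'N' (after the try/except). Output: YBWDCHN

Answer: YBWDCHN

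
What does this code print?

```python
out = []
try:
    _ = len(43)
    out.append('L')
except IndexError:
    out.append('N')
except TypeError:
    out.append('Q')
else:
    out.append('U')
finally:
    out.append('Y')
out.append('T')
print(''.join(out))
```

Execution trace: 'Q' (except TypeError) → 'Y' (finally) → 'T' (after the try/except). Output: QYT

Answer: QYT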